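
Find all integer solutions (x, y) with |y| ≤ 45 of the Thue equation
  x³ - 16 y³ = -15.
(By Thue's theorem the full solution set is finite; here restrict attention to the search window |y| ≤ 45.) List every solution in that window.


The equation is x³ - 16y³ = -15. For fixed y, x³ = 16·y³ − 15, so a solution requires the RHS to be a perfect cube.
Strategy: iterate y from -45 to 45, compute RHS = 16·y³ − 15, and check whether it is a (positive or negative) perfect cube.
Check small values of y:
  y = 0: RHS = -15 is not a perfect cube.
  y = 1: RHS = 1 = (1)³ ⇒ x = 1 works.
  y = -1: RHS = -31 is not a perfect cube.
  y = 2: RHS = 113 is not a perfect cube.
  y = -2: RHS = -143 is not a perfect cube.
  y = 3: RHS = 417 is not a perfect cube.
  y = -3: RHS = -447 is not a perfect cube.
Continuing the search up to |y| = 45 finds no further solutions beyond those listed.
Collected solutions: (1, 1).

Solutions (with |y| ≤ 45): (1, 1).


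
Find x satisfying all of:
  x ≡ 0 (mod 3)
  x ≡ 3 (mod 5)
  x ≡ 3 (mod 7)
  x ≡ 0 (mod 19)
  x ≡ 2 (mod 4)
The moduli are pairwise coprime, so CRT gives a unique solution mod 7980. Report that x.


Product of moduli M = 3 · 5 · 7 · 19 · 4 = 7980.
Merge one congruence at a time:
  Start: x ≡ 0 (mod 3).
  Combine with x ≡ 3 (mod 5); new modulus lcm = 15.
    Write x = 0 + 3·t and substitute into x ≡ 3 (mod 5): 3·t ≡ 3 − 0 = 3 (mod 5).
    The inverse of 3 mod 5 is 2 (since 3·2 = 6 = 1·5 + 1), so t ≡ 2·3 = 6 ≡ 1 (mod 5).
    Then x = 0 + 3·1 = 3, valid modulo lcm(3, 5) = 15: x ≡ 3 (mod 15).
  Combine with x ≡ 3 (mod 7); new modulus lcm = 105.
    Write x = 3 + 15·t and substitute into x ≡ 3 (mod 7): 15·t ≡ 3 − 3 = 0 (mod 7).
    Reduce coefficients mod 7: 1·t ≡ 0 (mod 7).
    So t ≡ 0 (mod 7).
    Then x = 3 + 15·0 = 3, valid modulo lcm(15, 7) = 105: x ≡ 3 (mod 105).
  Combine with x ≡ 0 (mod 19); new modulus lcm = 1995.
    Write x = 3 + 105·t and substitute into x ≡ 0 (mod 19): 105·t ≡ 0 − 3 = -3 (mod 19).
    Reduce coefficients mod 19: 10·t ≡ 16 (mod 19).
    The inverse of 10 mod 19 is 2 (since 10·2 = 20 = 1·19 + 1), so t ≡ 2·16 = 32 ≡ 13 (mod 19).
    Then x = 3 + 105·13 = 1368, valid modulo lcm(105, 19) = 1995: x ≡ 1368 (mod 1995).
  Combine with x ≡ 2 (mod 4); new modulus lcm = 7980.
    Write x = 1368 + 1995·t and substitute into x ≡ 2 (mod 4): 1995·t ≡ 2 − 1368 = -1366 (mod 4).
    Reduce coefficients mod 4: 3·t ≡ 2 (mod 4).
    The inverse of 3 mod 4 is 3 (since 3·3 = 9 = 2·4 + 1), so t ≡ 3·2 = 6 ≡ 2 (mod 4).
    Then x = 1368 + 1995·2 = 5358, valid modulo lcm(1995, 4) = 7980: x ≡ 5358 (mod 7980).
Verify against each original: 5358 mod 3 = 0, 5358 mod 5 = 3, 5358 mod 7 = 3, 5358 mod 19 = 0, 5358 mod 4 = 2.

x ≡ 5358 (mod 7980).


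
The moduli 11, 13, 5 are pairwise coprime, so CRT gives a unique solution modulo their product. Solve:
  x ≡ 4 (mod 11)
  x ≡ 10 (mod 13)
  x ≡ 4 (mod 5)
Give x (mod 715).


Moduli 11, 13, 5 are pairwise coprime; by CRT there is a unique solution modulo M = 11 · 13 · 5 = 715.
Solve pairwise, accumulating the modulus:
  Start with x ≡ 4 (mod 11).
  Combine with x ≡ 10 (mod 13): since gcd(11, 13) = 1, we get a unique residue mod 143.
    Write x = 4 + 11·t and substitute into x ≡ 10 (mod 13): 11·t ≡ 10 − 4 = 6 (mod 13).
    The inverse of 11 mod 13 is 6 (since 11·6 = 66 = 5·13 + 1), so t ≡ 6·6 = 36 ≡ 10 (mod 13).
    Then x = 4 + 11·10 = 114, valid modulo lcm(11, 13) = 143: x ≡ 114 (mod 143).
  Combine with x ≡ 4 (mod 5): since gcd(143, 5) = 1, we get a unique residue mod 715.
    Write x = 114 + 143·t and substitute into x ≡ 4 (mod 5): 143·t ≡ 4 − 114 = -110 (mod 5).
    Reduce coefficients mod 5: 3·t ≡ 0 (mod 5).
    The inverse of 3 mod 5 is 2 (since 3·2 = 6 = 1·5 + 1), so t ≡ 2·0 = 0 ≡ 0 (mod 5).
    Then x = 114 + 143·0 = 114, valid modulo lcm(143, 5) = 715: x ≡ 114 (mod 715).
Verify: 114 mod 11 = 4 ✓, 114 mod 13 = 10 ✓, 114 mod 5 = 4 ✓.

x ≡ 114 (mod 715).


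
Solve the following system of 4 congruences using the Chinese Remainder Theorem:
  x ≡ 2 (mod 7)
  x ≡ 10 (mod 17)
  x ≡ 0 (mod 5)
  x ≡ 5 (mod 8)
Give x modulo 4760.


Product of moduli M = 7 · 17 · 5 · 8 = 4760.
Merge one congruence at a time:
  Start: x ≡ 2 (mod 7).
  Combine with x ≡ 10 (mod 17); new modulus lcm = 119.
    Write x = 2 + 7·t and substitute into x ≡ 10 (mod 17): 7·t ≡ 10 − 2 = 8 (mod 17).
    The inverse of 7 mod 17 is 5 (since 7·5 = 35 = 2·17 + 1), so t ≡ 5·8 = 40 ≡ 6 (mod 17).
    Then x = 2 + 7·6 = 44, valid modulo lcm(7, 17) = 119: x ≡ 44 (mod 119).
  Combine with x ≡ 0 (mod 5); new modulus lcm = 595.
    Write x = 44 + 119·t and substitute into x ≡ 0 (mod 5): 119·t ≡ 0 − 44 = -44 (mod 5).
    Reduce coefficients mod 5: 4·t ≡ 1 (mod 5).
    The inverse of 4 mod 5 is 4 (since 4·4 = 16 = 3·5 + 1), so t ≡ 4·1 = 4 ≡ 4 (mod 5).
    Then x = 44 + 119·4 = 520, valid modulo lcm(119, 5) = 595: x ≡ 520 (mod 595).
  Combine with x ≡ 5 (mod 8); new modulus lcm = 4760.
    Write x = 520 + 595·t and substitute into x ≡ 5 (mod 8): 595·t ≡ 5 − 520 = -515 (mod 8).
    Reduce coefficients mod 8: 3·t ≡ 5 (mod 8).
    The inverse of 3 mod 8 is 3 (since 3·3 = 9 = 1·8 + 1), so t ≡ 3·5 = 15 ≡ 7 (mod 8).
    Then x = 520 + 595·7 = 4685, valid modulo lcm(595, 8) = 4760: x ≡ 4685 (mod 4760).
Verify against each original: 4685 mod 7 = 2, 4685 mod 17 = 10, 4685 mod 5 = 0, 4685 mod 8 = 5.

x ≡ 4685 (mod 4760).


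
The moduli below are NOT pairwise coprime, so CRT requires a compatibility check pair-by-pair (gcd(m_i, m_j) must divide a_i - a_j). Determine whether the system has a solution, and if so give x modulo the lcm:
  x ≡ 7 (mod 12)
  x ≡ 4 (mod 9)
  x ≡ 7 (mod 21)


Moduli 12, 9, 21 are not pairwise coprime, so CRT works modulo lcm(m_i) when all pairwise compatibility conditions hold.
Pairwise compatibility: gcd(m_i, m_j) must divide a_i - a_j for every pair.
Merge one congruence at a time:
  Start: x ≡ 7 (mod 12).
  Combine with x ≡ 4 (mod 9): gcd(12, 9) = 3; 4 - 7 = -3, which IS divisible by 3, so compatible.
    Write x = 7 + 12·t and substitute into x ≡ 4 (mod 9): 12·t ≡ 4 − 7 = -3 (mod 9).
    Divide the congruence (and modulus) by g = 3: 4·t ≡ -1 (mod 3).
    Reduce coefficients mod 3: 1·t ≡ 2 (mod 3).
    So t ≡ 2 (mod 3).
    Then x = 7 + 12·2 = 31, valid modulo lcm(12, 9) = 36: x ≡ 31 (mod 36).
  Combine with x ≡ 7 (mod 21): gcd(36, 21) = 3; 7 - 31 = -24, which IS divisible by 3, so compatible.
    Write x = 31 + 36·t and substitute into x ≡ 7 (mod 21): 36·t ≡ 7 − 31 = -24 (mod 21).
    Divide the congruence (and modulus) by g = 3: 12·t ≡ -8 (mod 7).
    Reduce coefficients mod 7: 5·t ≡ 6 (mod 7).
    The inverse of 5 mod 7 is 3 (since 5·3 = 15 = 2·7 + 1), so t ≡ 3·6 = 18 ≡ 4 (mod 7).
    Then x = 31 + 36·4 = 175, valid modulo lcm(36, 21) = 252: x ≡ 175 (mod 252).
Verify: 175 mod 12 = 7, 175 mod 9 = 4, 175 mod 21 = 7.

x ≡ 175 (mod 252).


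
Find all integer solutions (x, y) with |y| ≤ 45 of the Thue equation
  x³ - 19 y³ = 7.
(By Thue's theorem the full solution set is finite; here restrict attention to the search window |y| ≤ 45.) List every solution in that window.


The equation is x³ - 19y³ = 7. For fixed y, x³ = 19·y³ + 7, so a solution requires the RHS to be a perfect cube.
Strategy: iterate y from -45 to 45, compute RHS = 19·y³ + 7, and check whether it is a (positive or negative) perfect cube.
Check small values of y:
  y = 0: RHS = 7 is not a perfect cube.
  y = 1: RHS = 26 is not a perfect cube.
  y = -1: RHS = -12 is not a perfect cube.
  y = 2: RHS = 159 is not a perfect cube.
  y = -2: RHS = -145 is not a perfect cube.
  y = 3: RHS = 520 is not a perfect cube.
  y = -3: RHS = -506 is not a perfect cube.
Continuing the search up to |y| = 45 finds no solutions either.
No (x, y) in the scanned range satisfies the equation.

No integer solutions with |y| ≤ 45.


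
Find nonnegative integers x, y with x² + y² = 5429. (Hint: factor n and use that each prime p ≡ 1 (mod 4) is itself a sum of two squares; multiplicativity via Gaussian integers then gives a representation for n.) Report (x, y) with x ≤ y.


Step 1: Factor n = 5429 = 61 · 89.
Step 2: Check the mod-4 condition on each prime factor: 61 ≡ 1 (mod 4), exponent 1; 89 ≡ 1 (mod 4), exponent 1.
All primes ≡ 3 (mod 4) appear to even exponent (or don't appear), so by the two-squares theorem n IS expressible as a sum of two squares.
Step 3: Build a representation. Here n = 61 · 89 is a product of primes ≡ 1 (mod 4). Each prime p ≡ 1 (mod 4) is itself a sum of two squares; find a² by testing p − a² for a perfect square:
  61: 61 − 1² = 60, 61 − 2² = 57, 61 − 3² = 52, 61 − 4² = 45, 61 − 5² = 36 = 6² ⇒ 61 = 5² + 6².
  89: 89 − 1² = 88, 89 − 2² = 85, 89 − 3² = 80, 89 − 4² = 73, 89 − 5² = 64 = 8² ⇒ 89 = 5² + 8².
  Combine using the Brahmagupta–Fibonacci identity (a² + b²)(c² + d²) = (ac − bd)² + (ad + bc)² = (ac + bd)² + (ad − bc)²:
  61 · 89 = 5429: from (5² + 6²)(5² + 8²), take (5·5 − 6·8, 5·8 + 6·5) = (25 − 48, 40 + 30) = (-23, 70); dropping signs (only squares matter) gives (23, 70); check 23² + 70² = 529 + 4900 = 5429 ✓.
Step 4: Order so x ≤ y and verify: 23² + 70² = 529 + 4900 = 5429 = n. ✓

n = 5429 = 23² + 70² (one valid representation with x ≤ y).


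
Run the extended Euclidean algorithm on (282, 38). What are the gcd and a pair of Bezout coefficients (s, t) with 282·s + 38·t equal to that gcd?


Euclidean algorithm on (282, 38) — divide until remainder is 0:
  282 = 7 · 38 + 16
  38 = 2 · 16 + 6
  16 = 2 · 6 + 4
  6 = 1 · 4 + 2
  4 = 2 · 2 + 0
gcd(282, 38) = 2.
Track Bezout coefficients alongside the remainders: start with r₀ = 282 = a·1 + b·0 (s = 1, t = 0) and r₁ = 38 = a·0 + b·1 (s = 0, t = 1); each new remainder r_{k+1} = r_{k-1} − q_k·r_k inherits s_{k+1} = s_{k-1} − q_k·s_k, t_{k+1} = t_{k-1} − q_k·t_k, so r_k = a·s_k + b·t_k at every step:
  q = 7: r = 16, s = 1 − 7·0 = 1, t = 0 − 7·1 = -7  (check: 282·1 + 38·(-7) = 16)
  q = 2: r = 6, s = 0 − 2·1 = -2, t = 1 − 2·(-7) = 15  (check: 282·(-2) + 38·15 = 6)
  q = 2: r = 4, s = 1 − 2·(-2) = 5, t = -7 − 2·15 = -37  (check: 282·5 + 38·(-37) = 4)
  q = 1: r = 2, s = -2 − 1·5 = -7, t = 15 − 1·(-37) = 52  (check: 282·(-7) + 38·52 = 2)
The row with r = 2 (the gcd) gives the Bezout coefficients s = -7, t = 52.
Result: 282 · (-7) + 38 · (52) = 2.

gcd(282, 38) = 2; s = -7, t = 52 (check: 282·(-7) + 38·52 = 2).


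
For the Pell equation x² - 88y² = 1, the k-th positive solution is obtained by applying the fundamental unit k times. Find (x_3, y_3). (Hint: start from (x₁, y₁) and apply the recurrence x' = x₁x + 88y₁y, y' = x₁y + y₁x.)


Step 1: Find the fundamental solution (x₁, y₁) of x² - 88y² = 1.
  Expand √88 as a continued fraction. a₀ = ⌊√88⌋ = 9; iterate m_{k+1} = d_k·a_k − m_k, d_{k+1} = (88 − m_{k+1}²)/d_k, a_{k+1} = ⌊(a₀ + m_{k+1})/d_{k+1}⌋ (starting m₀ = 0, d₀ = 1), with convergents p_k = a_k·p_{k-1} + p_{k-2}, q_k = a_k·q_{k-1} + q_{k-2} (p₋₁ = 1, q₋₁ = 0):
  k = 0: a₀ = 9; p₀/q₀ = 9/1; p₀² − 88·q₀² = 81 − 88 = -7.
  k = 1: m = 9, d = 7, a = ⌊(9 + 9)/7⌋ = 2; p/q = (2·9 + 1)/(2·1 + 0) = 19/2; p² − 88·q² = 361 − 352 = 9.
  k = 2: m = 5, d = 9, a = ⌊(9 + 5)/9⌋ = 1; p/q = (1·19 + 9)/(1·2 + 1) = 28/3; p² − 88·q² = 784 − 792 = -8.
  k = 3: m = 4, d = 8, a = ⌊(9 + 4)/8⌋ = 1; p/q = (1·28 + 19)/(1·3 + 2) = 47/5; p² − 88·q² = 2209 − 2200 = 9.
  k = 4: m = 4, d = 9, a = ⌊(9 + 4)/9⌋ = 1; p/q = (1·47 + 28)/(1·5 + 3) = 75/8; p² − 88·q² = 5625 − 5632 = -7.
  k = 5: m = 5, d = 7, a = ⌊(9 + 5)/7⌋ = 2; p/q = (2·75 + 47)/(2·8 + 5) = 197/21; p² − 88·q² = 38809 − 38808 = 1.
  The first convergent with p² − 88·q² = 1 gives the fundamental solution (x₁, y₁) = (197, 21).
Step 2: Apply the recurrence (x_{n+1}, y_{n+1}) = (x₁x_n + 88y₁y_n, x₁y_n + y₁x_n) repeatedly.
  From (x_1, y_1) = (197, 21): x_2 = 197·197 + 88·21·21 = 77617; y_2 = 197·21 + 21·197 = 8274.
  From (x_2, y_2) = (77617, 8274): x_3 = 197·77617 + 88·21·8274 = 30580901; y_3 = 197·8274 + 21·77617 = 3259935.
Step 3: Verify x_3² - 88·y_3² = 935191505971801 - 935191505971800 = 1 (should be 1). ✓

(x_1, y_1) = (197, 21); (x_3, y_3) = (30580901, 3259935).


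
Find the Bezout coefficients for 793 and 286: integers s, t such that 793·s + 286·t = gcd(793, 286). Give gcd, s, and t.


Euclidean algorithm on (793, 286) — divide until remainder is 0:
  793 = 2 · 286 + 221
  286 = 1 · 221 + 65
  221 = 3 · 65 + 26
  65 = 2 · 26 + 13
  26 = 2 · 13 + 0
gcd(793, 286) = 13.
Track Bezout coefficients alongside the remainders: start with r₀ = 793 = a·1 + b·0 (s = 1, t = 0) and r₁ = 286 = a·0 + b·1 (s = 0, t = 1); each new remainder r_{k+1} = r_{k-1} − q_k·r_k inherits s_{k+1} = s_{k-1} − q_k·s_k, t_{k+1} = t_{k-1} − q_k·t_k, so r_k = a·s_k + b·t_k at every step:
  q = 2: r = 221, s = 1 − 2·0 = 1, t = 0 − 2·1 = -2  (check: 793·1 + 286·(-2) = 221)
  q = 1: r = 65, s = 0 − 1·1 = -1, t = 1 − 1·(-2) = 3  (check: 793·(-1) + 286·3 = 65)
  q = 3: r = 26, s = 1 − 3·(-1) = 4, t = -2 − 3·3 = -11  (check: 793·4 + 286·(-11) = 26)
  q = 2: r = 13, s = -1 − 2·4 = -9, t = 3 − 2·(-11) = 25  (check: 793·(-9) + 286·25 = 13)
The row with r = 13 (the gcd) gives the Bezout coefficients s = -9, t = 25.
Result: 793 · (-9) + 286 · (25) = 13.

gcd(793, 286) = 13; s = -9, t = 25 (check: 793·(-9) + 286·25 = 13).


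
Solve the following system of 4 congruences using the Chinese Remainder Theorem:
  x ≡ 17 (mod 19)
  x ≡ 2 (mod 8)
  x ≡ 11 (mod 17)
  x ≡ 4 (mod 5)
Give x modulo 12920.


Product of moduli M = 19 · 8 · 17 · 5 = 12920.
Merge one congruence at a time:
  Start: x ≡ 17 (mod 19).
  Combine with x ≡ 2 (mod 8); new modulus lcm = 152.
    Write x = 17 + 19·t and substitute into x ≡ 2 (mod 8): 19·t ≡ 2 − 17 = -15 (mod 8).
    Reduce coefficients mod 8: 3·t ≡ 1 (mod 8).
    The inverse of 3 mod 8 is 3 (since 3·3 = 9 = 1·8 + 1), so t ≡ 3·1 = 3 ≡ 3 (mod 8).
    Then x = 17 + 19·3 = 74, valid modulo lcm(19, 8) = 152: x ≡ 74 (mod 152).
  Combine with x ≡ 11 (mod 17); new modulus lcm = 2584.
    Write x = 74 + 152·t and substitute into x ≡ 11 (mod 17): 152·t ≡ 11 − 74 = -63 (mod 17).
    Reduce coefficients mod 17: 16·t ≡ 5 (mod 17).
    The inverse of 16 mod 17 is 16 (since 16·16 = 256 = 15·17 + 1), so t ≡ 16·5 = 80 ≡ 12 (mod 17).
    Then x = 74 + 152·12 = 1898, valid modulo lcm(152, 17) = 2584: x ≡ 1898 (mod 2584).
  Combine with x ≡ 4 (mod 5); new modulus lcm = 12920.
    Write x = 1898 + 2584·t and substitute into x ≡ 4 (mod 5): 2584·t ≡ 4 − 1898 = -1894 (mod 5).
    Reduce coefficients mod 5: 4·t ≡ 1 (mod 5).
    The inverse of 4 mod 5 is 4 (since 4·4 = 16 = 3·5 + 1), so t ≡ 4·1 = 4 ≡ 4 (mod 5).
    Then x = 1898 + 2584·4 = 12234, valid modulo lcm(2584, 5) = 12920: x ≡ 12234 (mod 12920).
Verify against each original: 12234 mod 19 = 17, 12234 mod 8 = 2, 12234 mod 17 = 11, 12234 mod 5 = 4.

x ≡ 12234 (mod 12920).


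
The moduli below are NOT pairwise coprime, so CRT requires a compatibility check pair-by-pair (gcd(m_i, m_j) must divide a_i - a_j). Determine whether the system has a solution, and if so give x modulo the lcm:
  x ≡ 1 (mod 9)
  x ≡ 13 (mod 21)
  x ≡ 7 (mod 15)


Moduli 9, 21, 15 are not pairwise coprime, so CRT works modulo lcm(m_i) when all pairwise compatibility conditions hold.
Pairwise compatibility: gcd(m_i, m_j) must divide a_i - a_j for every pair.
Merge one congruence at a time:
  Start: x ≡ 1 (mod 9).
  Combine with x ≡ 13 (mod 21): gcd(9, 21) = 3; 13 - 1 = 12, which IS divisible by 3, so compatible.
    Write x = 1 + 9·t and substitute into x ≡ 13 (mod 21): 9·t ≡ 13 − 1 = 12 (mod 21).
    Divide the congruence (and modulus) by g = 3: 3·t ≡ 4 (mod 7).
    The inverse of 3 mod 7 is 5 (since 3·5 = 15 = 2·7 + 1), so t ≡ 5·4 = 20 ≡ 6 (mod 7).
    Then x = 1 + 9·6 = 55, valid modulo lcm(9, 21) = 63: x ≡ 55 (mod 63).
  Combine with x ≡ 7 (mod 15): gcd(63, 15) = 3; 7 - 55 = -48, which IS divisible by 3, so compatible.
    Write x = 55 + 63·t and substitute into x ≡ 7 (mod 15): 63·t ≡ 7 − 55 = -48 (mod 15).
    Divide the congruence (and modulus) by g = 3: 21·t ≡ -16 (mod 5).
    Reduce coefficients mod 5: 1·t ≡ 4 (mod 5).
    So t ≡ 4 (mod 5).
    Then x = 55 + 63·4 = 307, valid modulo lcm(63, 15) = 315: x ≡ 307 (mod 315).
Verify: 307 mod 9 = 1, 307 mod 21 = 13, 307 mod 15 = 7.

x ≡ 307 (mod 315).


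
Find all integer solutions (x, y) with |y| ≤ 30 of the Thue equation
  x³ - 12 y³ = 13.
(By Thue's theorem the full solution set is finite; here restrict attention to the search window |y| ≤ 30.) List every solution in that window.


The equation is x³ - 12y³ = 13. For fixed y, x³ = 12·y³ + 13, so a solution requires the RHS to be a perfect cube.
Strategy: iterate y from -30 to 30, compute RHS = 12·y³ + 13, and check whether it is a (positive or negative) perfect cube.
Check small values of y:
  y = 0: RHS = 13 is not a perfect cube.
  y = 1: RHS = 25 is not a perfect cube.
  y = -1: RHS = 1 = (1)³ ⇒ x = 1 works.
  y = 2: RHS = 109 is not a perfect cube.
  y = -2: RHS = -83 is not a perfect cube.
  y = 3: RHS = 337 is not a perfect cube.
  y = -3: RHS = -311 is not a perfect cube.
Continuing the search up to |y| = 30 finds no further solutions beyond those listed.
Collected solutions: (1, -1).

Solutions (with |y| ≤ 30): (1, -1).


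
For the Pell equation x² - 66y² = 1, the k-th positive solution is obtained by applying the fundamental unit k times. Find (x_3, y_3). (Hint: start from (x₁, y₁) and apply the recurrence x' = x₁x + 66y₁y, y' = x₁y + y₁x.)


Step 1: Find the fundamental solution (x₁, y₁) of x² - 66y² = 1.
  Expand √66 as a continued fraction. a₀ = ⌊√66⌋ = 8; iterate m_{k+1} = d_k·a_k − m_k, d_{k+1} = (66 − m_{k+1}²)/d_k, a_{k+1} = ⌊(a₀ + m_{k+1})/d_{k+1}⌋ (starting m₀ = 0, d₀ = 1), with convergents p_k = a_k·p_{k-1} + p_{k-2}, q_k = a_k·q_{k-1} + q_{k-2} (p₋₁ = 1, q₋₁ = 0):
  k = 0: a₀ = 8; p₀/q₀ = 8/1; p₀² − 66·q₀² = 64 − 66 = -2.
  k = 1: m = 8, d = 2, a = ⌊(8 + 8)/2⌋ = 8; p/q = (8·8 + 1)/(8·1 + 0) = 65/8; p² − 66·q² = 4225 − 4224 = 1.
  The first convergent with p² − 66·q² = 1 gives the fundamental solution (x₁, y₁) = (65, 8).
Step 2: Apply the recurrence (x_{n+1}, y_{n+1}) = (x₁x_n + 66y₁y_n, x₁y_n + y₁x_n) repeatedly.
  From (x_1, y_1) = (65, 8): x_2 = 65·65 + 66·8·8 = 8449; y_2 = 65·8 + 8·65 = 1040.
  From (x_2, y_2) = (8449, 1040): x_3 = 65·8449 + 66·8·1040 = 1098305; y_3 = 65·1040 + 8·8449 = 135192.
Step 3: Verify x_3² - 66·y_3² = 1206273873025 - 1206273873024 = 1 (should be 1). ✓

(x_1, y_1) = (65, 8); (x_3, y_3) = (1098305, 135192).


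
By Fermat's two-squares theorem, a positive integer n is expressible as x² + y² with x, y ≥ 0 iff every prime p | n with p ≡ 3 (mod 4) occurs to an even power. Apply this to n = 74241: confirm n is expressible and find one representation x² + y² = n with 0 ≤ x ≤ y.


Step 1: Factor n = 74241 = 3^2 · 73 · 113.
Step 2: Check the mod-4 condition on each prime factor: 3 ≡ 3 (mod 4), exponent 2 (must be even); 73 ≡ 1 (mod 4), exponent 1; 113 ≡ 1 (mod 4), exponent 1.
All primes ≡ 3 (mod 4) appear to even exponent (or don't appear), so by the two-squares theorem n IS expressible as a sum of two squares.
Step 3: Build a representation. Group n = k² · m with k = 3 and m = 73 · 113 = 8249 (a product of primes ≡ 1 (mod 4)); a representation of m scales to one of n via (k·x)² + (k·y)² = k²(x² + y²). Each prime p ≡ 1 (mod 4) is itself a sum of two squares; find a² by testing p − a² for a perfect square:
  73: 73 − 1² = 72, 73 − 2² = 69, 73 − 3² = 64 = 8² ⇒ 73 = 3² + 8².
  113: 113 − 1² = 112, 113 − 2² = 109, 113 − 3² = 104, 113 − 4² = 97, 113 − 5² = 88, 113 − 6² = 77, 113 − 7² = 64 = 8² ⇒ 113 = 7² + 8².
  Combine using the Brahmagupta–Fibonacci identity (a² + b²)(c² + d²) = (ac − bd)² + (ad + bc)² = (ac + bd)² + (ad − bc)²:
  73 · 113 = 8249: from (3² + 8²)(7² + 8²), take (3·7 − 8·8, 3·8 + 8·7) = (21 − 64, 24 + 56) = (-43, 80); dropping signs (only squares matter) gives (43, 80); check 43² + 80² = 1849 + 6400 = 8249 ✓.
  Scale by k = 3: (3·43, 3·80) = (129, 240).
Step 4: Order so x ≤ y and verify: 129² + 240² = 16641 + 57600 = 74241 = n. ✓

n = 74241 = 129² + 240² (one valid representation with x ≤ y).


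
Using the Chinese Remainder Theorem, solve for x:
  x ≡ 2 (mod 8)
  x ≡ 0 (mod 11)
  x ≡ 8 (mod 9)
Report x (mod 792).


Moduli 8, 11, 9 are pairwise coprime; by CRT there is a unique solution modulo M = 8 · 11 · 9 = 792.
Solve pairwise, accumulating the modulus:
  Start with x ≡ 2 (mod 8).
  Combine with x ≡ 0 (mod 11): since gcd(8, 11) = 1, we get a unique residue mod 88.
    Write x = 2 + 8·t and substitute into x ≡ 0 (mod 11): 8·t ≡ 0 − 2 = -2 (mod 11).
    Reduce coefficients mod 11: 8·t ≡ 9 (mod 11).
    The inverse of 8 mod 11 is 7 (since 8·7 = 56 = 5·11 + 1), so t ≡ 7·9 = 63 ≡ 8 (mod 11).
    Then x = 2 + 8·8 = 66, valid modulo lcm(8, 11) = 88: x ≡ 66 (mod 88).
  Combine with x ≡ 8 (mod 9): since gcd(88, 9) = 1, we get a unique residue mod 792.
    Write x = 66 + 88·t and substitute into x ≡ 8 (mod 9): 88·t ≡ 8 − 66 = -58 (mod 9).
    Reduce coefficients mod 9: 7·t ≡ 5 (mod 9).
    The inverse of 7 mod 9 is 4 (since 7·4 = 28 = 3·9 + 1), so t ≡ 4·5 = 20 ≡ 2 (mod 9).
    Then x = 66 + 88·2 = 242, valid modulo lcm(88, 9) = 792: x ≡ 242 (mod 792).
Verify: 242 mod 8 = 2 ✓, 242 mod 11 = 0 ✓, 242 mod 9 = 8 ✓.

x ≡ 242 (mod 792).


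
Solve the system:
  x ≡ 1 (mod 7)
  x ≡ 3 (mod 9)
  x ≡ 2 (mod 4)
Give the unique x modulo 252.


Moduli 7, 9, 4 are pairwise coprime; by CRT there is a unique solution modulo M = 7 · 9 · 4 = 252.
Solve pairwise, accumulating the modulus:
  Start with x ≡ 1 (mod 7).
  Combine with x ≡ 3 (mod 9): since gcd(7, 9) = 1, we get a unique residue mod 63.
    Write x = 1 + 7·t and substitute into x ≡ 3 (mod 9): 7·t ≡ 3 − 1 = 2 (mod 9).
    The inverse of 7 mod 9 is 4 (since 7·4 = 28 = 3·9 + 1), so t ≡ 4·2 = 8 ≡ 8 (mod 9).
    Then x = 1 + 7·8 = 57, valid modulo lcm(7, 9) = 63: x ≡ 57 (mod 63).
  Combine with x ≡ 2 (mod 4): since gcd(63, 4) = 1, we get a unique residue mod 252.
    Write x = 57 + 63·t and substitute into x ≡ 2 (mod 4): 63·t ≡ 2 − 57 = -55 (mod 4).
    Reduce coefficients mod 4: 3·t ≡ 1 (mod 4).
    The inverse of 3 mod 4 is 3 (since 3·3 = 9 = 2·4 + 1), so t ≡ 3·1 = 3 ≡ 3 (mod 4).
    Then x = 57 + 63·3 = 246, valid modulo lcm(63, 4) = 252: x ≡ 246 (mod 252).
Verify: 246 mod 7 = 1 ✓, 246 mod 9 = 3 ✓, 246 mod 4 = 2 ✓.

x ≡ 246 (mod 252).


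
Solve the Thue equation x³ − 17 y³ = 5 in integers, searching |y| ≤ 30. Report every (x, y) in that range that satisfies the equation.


The equation is x³ - 17y³ = 5. For fixed y, x³ = 17·y³ + 5, so a solution requires the RHS to be a perfect cube.
Strategy: iterate y from -30 to 30, compute RHS = 17·y³ + 5, and check whether it is a (positive or negative) perfect cube.
Check small values of y:
  y = 0: RHS = 5 is not a perfect cube.
  y = 1: RHS = 22 is not a perfect cube.
  y = -1: RHS = -12 is not a perfect cube.
  y = 2: RHS = 141 is not a perfect cube.
  y = -2: RHS = -131 is not a perfect cube.
  y = 3: RHS = 464 is not a perfect cube.
  y = -3: RHS = -454 is not a perfect cube.
Continuing the search up to |y| = 30 finds no solutions either.
No (x, y) in the scanned range satisfies the equation.

No integer solutions with |y| ≤ 30.


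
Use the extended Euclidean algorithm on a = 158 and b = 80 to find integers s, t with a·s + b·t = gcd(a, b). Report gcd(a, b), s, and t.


Euclidean algorithm on (158, 80) — divide until remainder is 0:
  158 = 1 · 80 + 78
  80 = 1 · 78 + 2
  78 = 39 · 2 + 0
gcd(158, 80) = 2.
Track Bezout coefficients alongside the remainders: start with r₀ = 158 = a·1 + b·0 (s = 1, t = 0) and r₁ = 80 = a·0 + b·1 (s = 0, t = 1); each new remainder r_{k+1} = r_{k-1} − q_k·r_k inherits s_{k+1} = s_{k-1} − q_k·s_k, t_{k+1} = t_{k-1} − q_k·t_k, so r_k = a·s_k + b·t_k at every step:
  q = 1: r = 78, s = 1 − 1·0 = 1, t = 0 − 1·1 = -1  (check: 158·1 + 80·(-1) = 78)
  q = 1: r = 2, s = 0 − 1·1 = -1, t = 1 − 1·(-1) = 2  (check: 158·(-1) + 80·2 = 2)
The row with r = 2 (the gcd) gives the Bezout coefficients s = -1, t = 2.
Result: 158 · (-1) + 80 · (2) = 2.

gcd(158, 80) = 2; s = -1, t = 2 (check: 158·(-1) + 80·2 = 2).


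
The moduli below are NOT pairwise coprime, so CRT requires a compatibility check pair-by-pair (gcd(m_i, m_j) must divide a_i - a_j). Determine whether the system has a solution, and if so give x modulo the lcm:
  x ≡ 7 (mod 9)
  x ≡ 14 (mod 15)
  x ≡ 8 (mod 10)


Moduli 9, 15, 10 are not pairwise coprime, so CRT works modulo lcm(m_i) when all pairwise compatibility conditions hold.
Pairwise compatibility: gcd(m_i, m_j) must divide a_i - a_j for every pair.
Merge one congruence at a time:
  Start: x ≡ 7 (mod 9).
  Combine with x ≡ 14 (mod 15): gcd(9, 15) = 3, and 14 - 7 = 7 is NOT divisible by 3.
    ⇒ system is inconsistent (no integer solution).

No solution (the system is inconsistent).


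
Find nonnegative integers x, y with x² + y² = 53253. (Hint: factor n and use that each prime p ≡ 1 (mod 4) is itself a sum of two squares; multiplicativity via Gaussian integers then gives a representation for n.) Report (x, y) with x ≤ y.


Step 1: Factor n = 53253 = 3^2 · 61 · 97.
Step 2: Check the mod-4 condition on each prime factor: 3 ≡ 3 (mod 4), exponent 2 (must be even); 61 ≡ 1 (mod 4), exponent 1; 97 ≡ 1 (mod 4), exponent 1.
All primes ≡ 3 (mod 4) appear to even exponent (or don't appear), so by the two-squares theorem n IS expressible as a sum of two squares.
Step 3: Build a representation. Group n = k² · m with k = 3 and m = 61 · 97 = 5917 (a product of primes ≡ 1 (mod 4)); a representation of m scales to one of n via (k·x)² + (k·y)² = k²(x² + y²). Each prime p ≡ 1 (mod 4) is itself a sum of two squares; find a² by testing p − a² for a perfect square:
  61: 61 − 1² = 60, 61 − 2² = 57, 61 − 3² = 52, 61 − 4² = 45, 61 − 5² = 36 = 6² ⇒ 61 = 5² + 6².
  97: 97 − 1² = 96, 97 − 2² = 93, 97 − 3² = 88, 97 − 4² = 81 = 9² ⇒ 97 = 4² + 9².
  Combine using the Brahmagupta–Fibonacci identity (a² + b²)(c² + d²) = (ac − bd)² + (ad + bc)² = (ac + bd)² + (ad − bc)²:
  61 · 97 = 5917: from (5² + 6²)(4² + 9²), take (5·4 − 6·9, 5·9 + 6·4) = (20 − 54, 45 + 24) = (-34, 69); dropping signs (only squares matter) gives (34, 69); check 34² + 69² = 1156 + 4761 = 5917 ✓.
  Scale by k = 3: (3·34, 3·69) = (102, 207).
Step 4: Order so x ≤ y and verify: 102² + 207² = 10404 + 42849 = 53253 = n. ✓

n = 53253 = 102² + 207² (one valid representation with x ≤ y).


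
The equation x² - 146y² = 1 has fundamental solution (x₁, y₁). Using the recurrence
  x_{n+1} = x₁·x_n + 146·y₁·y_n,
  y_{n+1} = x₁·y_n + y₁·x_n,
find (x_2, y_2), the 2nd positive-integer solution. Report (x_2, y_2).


Step 1: Find the fundamental solution (x₁, y₁) of x² - 146y² = 1.
  Expand √146 as a continued fraction. a₀ = ⌊√146⌋ = 12; iterate m_{k+1} = d_k·a_k − m_k, d_{k+1} = (146 − m_{k+1}²)/d_k, a_{k+1} = ⌊(a₀ + m_{k+1})/d_{k+1}⌋ (starting m₀ = 0, d₀ = 1), with convergents p_k = a_k·p_{k-1} + p_{k-2}, q_k = a_k·q_{k-1} + q_{k-2} (p₋₁ = 1, q₋₁ = 0):
  k = 0: a₀ = 12; p₀/q₀ = 12/1; p₀² − 146·q₀² = 144 − 146 = -2.
  k = 1: m = 12, d = 2, a = ⌊(12 + 12)/2⌋ = 12; p/q = (12·12 + 1)/(12·1 + 0) = 145/12; p² − 146·q² = 21025 − 21024 = 1.
  The first convergent with p² − 146·q² = 1 gives the fundamental solution (x₁, y₁) = (145, 12).
Step 2: Apply the recurrence (x_{n+1}, y_{n+1}) = (x₁x_n + 146y₁y_n, x₁y_n + y₁x_n) repeatedly.
  From (x_1, y_1) = (145, 12): x_2 = 145·145 + 146·12·12 = 42049; y_2 = 145·12 + 12·145 = 3480.
Step 3: Verify x_2² - 146·y_2² = 1768118401 - 1768118400 = 1 (should be 1). ✓

(x_1, y_1) = (145, 12); (x_2, y_2) = (42049, 3480).


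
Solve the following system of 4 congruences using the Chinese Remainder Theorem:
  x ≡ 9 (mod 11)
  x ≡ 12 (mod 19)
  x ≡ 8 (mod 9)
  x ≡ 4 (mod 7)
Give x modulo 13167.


Product of moduli M = 11 · 19 · 9 · 7 = 13167.
Merge one congruence at a time:
  Start: x ≡ 9 (mod 11).
  Combine with x ≡ 12 (mod 19); new modulus lcm = 209.
    Write x = 9 + 11·t and substitute into x ≡ 12 (mod 19): 11·t ≡ 12 − 9 = 3 (mod 19).
    The inverse of 11 mod 19 is 7 (since 11·7 = 77 = 4·19 + 1), so t ≡ 7·3 = 21 ≡ 2 (mod 19).
    Then x = 9 + 11·2 = 31, valid modulo lcm(11, 19) = 209: x ≡ 31 (mod 209).
  Combine with x ≡ 8 (mod 9); new modulus lcm = 1881.
    Write x = 31 + 209·t and substitute into x ≡ 8 (mod 9): 209·t ≡ 8 − 31 = -23 (mod 9).
    Reduce coefficients mod 9: 2·t ≡ 4 (mod 9).
    The inverse of 2 mod 9 is 5 (since 2·5 = 10 = 1·9 + 1), so t ≡ 5·4 = 20 ≡ 2 (mod 9).
    Then x = 31 + 209·2 = 449, valid modulo lcm(209, 9) = 1881: x ≡ 449 (mod 1881).
  Combine with x ≡ 4 (mod 7); new modulus lcm = 13167.
    Write x = 449 + 1881·t and substitute into x ≡ 4 (mod 7): 1881·t ≡ 4 − 449 = -445 (mod 7).
    Reduce coefficients mod 7: 5·t ≡ 3 (mod 7).
    The inverse of 5 mod 7 is 3 (since 5·3 = 15 = 2·7 + 1), so t ≡ 3·3 = 9 ≡ 2 (mod 7).
    Then x = 449 + 1881·2 = 4211, valid modulo lcm(1881, 7) = 13167: x ≡ 4211 (mod 13167).
Verify against each original: 4211 mod 11 = 9, 4211 mod 19 = 12, 4211 mod 9 = 8, 4211 mod 7 = 4.

x ≡ 4211 (mod 13167).


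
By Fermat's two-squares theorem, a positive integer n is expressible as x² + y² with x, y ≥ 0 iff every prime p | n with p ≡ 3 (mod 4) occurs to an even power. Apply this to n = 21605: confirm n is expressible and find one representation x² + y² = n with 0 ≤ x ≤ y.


Step 1: Factor n = 21605 = 5 · 29 · 149.
Step 2: Check the mod-4 condition on each prime factor: 5 ≡ 1 (mod 4), exponent 1; 29 ≡ 1 (mod 4), exponent 1; 149 ≡ 1 (mod 4), exponent 1.
All primes ≡ 3 (mod 4) appear to even exponent (or don't appear), so by the two-squares theorem n IS expressible as a sum of two squares.
Step 3: Build a representation. Here n = 5 · 29 · 149 is a product of primes ≡ 1 (mod 4). Each prime p ≡ 1 (mod 4) is itself a sum of two squares; find a² by testing p − a² for a perfect square:
  5: 5 − 1² = 4 = 2² ⇒ 5 = 1² + 2².
  29: 29 − 1² = 28, 29 − 2² = 25 = 5² ⇒ 29 = 2² + 5².
  149: 149 − 1² = 148, 149 − 2² = 145, 149 − 3² = 140, 149 − 4² = 133, 149 − 5² = 124, 149 − 6² = 113, 149 − 7² = 100 = 10² ⇒ 149 = 7² + 10².
  Combine using the Brahmagupta–Fibonacci identity (a² + b²)(c² + d²) = (ac − bd)² + (ad + bc)² = (ac + bd)² + (ad − bc)²:
  5 · 29 = 145: from (1² + 2²)(2² + 5²), take (1·2 − 2·5, 1·5 + 2·2) = (2 − 10, 5 + 4) = (-8, 9); dropping signs (only squares matter) gives (8, 9); check 8² + 9² = 64 + 81 = 145 ✓.
  145 · 149 = 21605: from (8² + 9²)(7² + 10²), take (8·7 − 9·10, 8·10 + 9·7) = (56 − 90, 80 + 63) = (-34, 143); dropping signs (only squares matter) gives (34, 143); check 34² + 143² = 1156 + 20449 = 21605 ✓.
Step 4: Order so x ≤ y and verify: 34² + 143² = 1156 + 20449 = 21605 = n. ✓

n = 21605 = 34² + 143² (one valid representation with x ≤ y).


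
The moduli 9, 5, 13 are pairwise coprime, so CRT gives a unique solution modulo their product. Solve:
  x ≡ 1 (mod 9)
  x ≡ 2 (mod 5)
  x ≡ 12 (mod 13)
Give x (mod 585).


Moduli 9, 5, 13 are pairwise coprime; by CRT there is a unique solution modulo M = 9 · 5 · 13 = 585.
Solve pairwise, accumulating the modulus:
  Start with x ≡ 1 (mod 9).
  Combine with x ≡ 2 (mod 5): since gcd(9, 5) = 1, we get a unique residue mod 45.
    Write x = 1 + 9·t and substitute into x ≡ 2 (mod 5): 9·t ≡ 2 − 1 = 1 (mod 5).
    Reduce coefficients mod 5: 4·t ≡ 1 (mod 5).
    The inverse of 4 mod 5 is 4 (since 4·4 = 16 = 3·5 + 1), so t ≡ 4·1 = 4 ≡ 4 (mod 5).
    Then x = 1 + 9·4 = 37, valid modulo lcm(9, 5) = 45: x ≡ 37 (mod 45).
  Combine with x ≡ 12 (mod 13): since gcd(45, 13) = 1, we get a unique residue mod 585.
    Write x = 37 + 45·t and substitute into x ≡ 12 (mod 13): 45·t ≡ 12 − 37 = -25 (mod 13).
    Reduce coefficients mod 13: 6·t ≡ 1 (mod 13).
    The inverse of 6 mod 13 is 11 (since 6·11 = 66 = 5·13 + 1), so t ≡ 11·1 = 11 ≡ 11 (mod 13).
    Then x = 37 + 45·11 = 532, valid modulo lcm(45, 13) = 585: x ≡ 532 (mod 585).
Verify: 532 mod 9 = 1 ✓, 532 mod 5 = 2 ✓, 532 mod 13 = 12 ✓.

x ≡ 532 (mod 585).


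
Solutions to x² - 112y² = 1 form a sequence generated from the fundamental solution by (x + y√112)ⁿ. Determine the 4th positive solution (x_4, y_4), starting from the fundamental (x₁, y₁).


Step 1: Find the fundamental solution (x₁, y₁) of x² - 112y² = 1.
  Expand √112 as a continued fraction. a₀ = ⌊√112⌋ = 10; iterate m_{k+1} = d_k·a_k − m_k, d_{k+1} = (112 − m_{k+1}²)/d_k, a_{k+1} = ⌊(a₀ + m_{k+1})/d_{k+1}⌋ (starting m₀ = 0, d₀ = 1), with convergents p_k = a_k·p_{k-1} + p_{k-2}, q_k = a_k·q_{k-1} + q_{k-2} (p₋₁ = 1, q₋₁ = 0):
  k = 0: a₀ = 10; p₀/q₀ = 10/1; p₀² − 112·q₀² = 100 − 112 = -12.
  k = 1: m = 10, d = 12, a = ⌊(10 + 10)/12⌋ = 1; p/q = (1·10 + 1)/(1·1 + 0) = 11/1; p² − 112·q² = 121 − 112 = 9.
  k = 2: m = 2, d = 9, a = ⌊(10 + 2)/9⌋ = 1; p/q = (1·11 + 10)/(1·1 + 1) = 21/2; p² − 112·q² = 441 − 448 = -7.
  k = 3: m = 7, d = 7, a = ⌊(10 + 7)/7⌋ = 2; p/q = (2·21 + 11)/(2·2 + 1) = 53/5; p² − 112·q² = 2809 − 2800 = 9.
  k = 4: m = 7, d = 9, a = ⌊(10 + 7)/9⌋ = 1; p/q = (1·53 + 21)/(1·5 + 2) = 74/7; p² − 112·q² = 5476 − 5488 = -12.
  k = 5: m = 2, d = 12, a = ⌊(10 + 2)/12⌋ = 1; p/q = (1·74 + 53)/(1·7 + 5) = 127/12; p² − 112·q² = 16129 − 16128 = 1.
  The first convergent with p² − 112·q² = 1 gives the fundamental solution (x₁, y₁) = (127, 12).
Step 2: Apply the recurrence (x_{n+1}, y_{n+1}) = (x₁x_n + 112y₁y_n, x₁y_n + y₁x_n) repeatedly.
  From (x_1, y_1) = (127, 12): x_2 = 127·127 + 112·12·12 = 32257; y_2 = 127·12 + 12·127 = 3048.
  From (x_2, y_2) = (32257, 3048): x_3 = 127·32257 + 112·12·3048 = 8193151; y_3 = 127·3048 + 12·32257 = 774180.
  From (x_3, y_3) = (8193151, 774180): x_4 = 127·8193151 + 112·12·774180 = 2081028097; y_4 = 127·774180 + 12·8193151 = 196638672.
Step 3: Verify x_4² - 112·y_4² = 4330677940503441409 - 4330677940503441408 = 1 (should be 1). ✓

(x_1, y_1) = (127, 12); (x_4, y_4) = (2081028097, 196638672).


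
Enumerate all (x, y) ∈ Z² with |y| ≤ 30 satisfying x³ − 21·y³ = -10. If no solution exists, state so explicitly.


The equation is x³ - 21y³ = -10. For fixed y, x³ = 21·y³ − 10, so a solution requires the RHS to be a perfect cube.
Strategy: iterate y from -30 to 30, compute RHS = 21·y³ − 10, and check whether it is a (positive or negative) perfect cube.
Check small values of y:
  y = 0: RHS = -10 is not a perfect cube.
  y = 1: RHS = 11 is not a perfect cube.
  y = -1: RHS = -31 is not a perfect cube.
  y = 2: RHS = 158 is not a perfect cube.
  y = -2: RHS = -178 is not a perfect cube.
  y = 3: RHS = 557 is not a perfect cube.
  y = -3: RHS = -577 is not a perfect cube.
Continuing the search up to |y| = 30 finds no solutions either.
No (x, y) in the scanned range satisfies the equation.

No integer solutions with |y| ≤ 30.


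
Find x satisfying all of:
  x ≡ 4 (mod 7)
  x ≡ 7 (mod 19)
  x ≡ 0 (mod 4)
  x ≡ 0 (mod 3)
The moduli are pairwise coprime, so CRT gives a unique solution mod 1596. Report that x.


Product of moduli M = 7 · 19 · 4 · 3 = 1596.
Merge one congruence at a time:
  Start: x ≡ 4 (mod 7).
  Combine with x ≡ 7 (mod 19); new modulus lcm = 133.
    Write x = 4 + 7·t and substitute into x ≡ 7 (mod 19): 7·t ≡ 7 − 4 = 3 (mod 19).
    The inverse of 7 mod 19 is 11 (since 7·11 = 77 = 4·19 + 1), so t ≡ 11·3 = 33 ≡ 14 (mod 19).
    Then x = 4 + 7·14 = 102, valid modulo lcm(7, 19) = 133: x ≡ 102 (mod 133).
  Combine with x ≡ 0 (mod 4); new modulus lcm = 532.
    Write x = 102 + 133·t and substitute into x ≡ 0 (mod 4): 133·t ≡ 0 − 102 = -102 (mod 4).
    Reduce coefficients mod 4: 1·t ≡ 2 (mod 4).
    So t ≡ 2 (mod 4).
    Then x = 102 + 133·2 = 368, valid modulo lcm(133, 4) = 532: x ≡ 368 (mod 532).
  Combine with x ≡ 0 (mod 3); new modulus lcm = 1596.
    Write x = 368 + 532·t and substitute into x ≡ 0 (mod 3): 532·t ≡ 0 − 368 = -368 (mod 3).
    Reduce coefficients mod 3: 1·t ≡ 1 (mod 3).
    So t ≡ 1 (mod 3).
    Then x = 368 + 532·1 = 900, valid modulo lcm(532, 3) = 1596: x ≡ 900 (mod 1596).
Verify against each original: 900 mod 7 = 4, 900 mod 19 = 7, 900 mod 4 = 0, 900 mod 3 = 0.

x ≡ 900 (mod 1596).


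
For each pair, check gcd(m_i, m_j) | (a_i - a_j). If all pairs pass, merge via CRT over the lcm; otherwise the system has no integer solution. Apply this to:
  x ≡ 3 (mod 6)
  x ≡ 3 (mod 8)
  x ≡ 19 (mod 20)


Moduli 6, 8, 20 are not pairwise coprime, so CRT works modulo lcm(m_i) when all pairwise compatibility conditions hold.
Pairwise compatibility: gcd(m_i, m_j) must divide a_i - a_j for every pair.
Merge one congruence at a time:
  Start: x ≡ 3 (mod 6).
  Combine with x ≡ 3 (mod 8): gcd(6, 8) = 2; 3 - 3 = 0, which IS divisible by 2, so compatible.
    Write x = 3 + 6·t and substitute into x ≡ 3 (mod 8): 6·t ≡ 3 − 3 = 0 (mod 8).
    Divide the congruence (and modulus) by g = 2: 3·t ≡ 0 (mod 4).
    The inverse of 3 mod 4 is 3 (since 3·3 = 9 = 2·4 + 1), so t ≡ 3·0 = 0 ≡ 0 (mod 4).
    Then x = 3 + 6·0 = 3, valid modulo lcm(6, 8) = 24: x ≡ 3 (mod 24).
  Combine with x ≡ 19 (mod 20): gcd(24, 20) = 4; 19 - 3 = 16, which IS divisible by 4, so compatible.
    Write x = 3 + 24·t and substitute into x ≡ 19 (mod 20): 24·t ≡ 19 − 3 = 16 (mod 20).
    Divide the congruence (and modulus) by g = 4: 6·t ≡ 4 (mod 5).
    Reduce coefficients mod 5: 1·t ≡ 4 (mod 5).
    So t ≡ 4 (mod 5).
    Then x = 3 + 24·4 = 99, valid modulo lcm(24, 20) = 120: x ≡ 99 (mod 120).
Verify: 99 mod 6 = 3, 99 mod 8 = 3, 99 mod 20 = 19.

x ≡ 99 (mod 120).


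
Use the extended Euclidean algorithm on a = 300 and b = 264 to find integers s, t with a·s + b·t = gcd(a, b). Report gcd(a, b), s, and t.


Euclidean algorithm on (300, 264) — divide until remainder is 0:
  300 = 1 · 264 + 36
  264 = 7 · 36 + 12
  36 = 3 · 12 + 0
gcd(300, 264) = 12.
Track Bezout coefficients alongside the remainders: start with r₀ = 300 = a·1 + b·0 (s = 1, t = 0) and r₁ = 264 = a·0 + b·1 (s = 0, t = 1); each new remainder r_{k+1} = r_{k-1} − q_k·r_k inherits s_{k+1} = s_{k-1} − q_k·s_k, t_{k+1} = t_{k-1} − q_k·t_k, so r_k = a·s_k + b·t_k at every step:
  q = 1: r = 36, s = 1 − 1·0 = 1, t = 0 − 1·1 = -1  (check: 300·1 + 264·(-1) = 36)
  q = 7: r = 12, s = 0 − 7·1 = -7, t = 1 − 7·(-1) = 8  (check: 300·(-7) + 264·8 = 12)
The row with r = 12 (the gcd) gives the Bezout coefficients s = -7, t = 8.
Result: 300 · (-7) + 264 · (8) = 12.

gcd(300, 264) = 12; s = -7, t = 8 (check: 300·(-7) + 264·8 = 12).


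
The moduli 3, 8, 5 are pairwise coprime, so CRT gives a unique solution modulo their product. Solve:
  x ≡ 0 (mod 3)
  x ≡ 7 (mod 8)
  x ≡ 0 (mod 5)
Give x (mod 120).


Moduli 3, 8, 5 are pairwise coprime; by CRT there is a unique solution modulo M = 3 · 8 · 5 = 120.
Solve pairwise, accumulating the modulus:
  Start with x ≡ 0 (mod 3).
  Combine with x ≡ 7 (mod 8): since gcd(3, 8) = 1, we get a unique residue mod 24.
    Write x = 0 + 3·t and substitute into x ≡ 7 (mod 8): 3·t ≡ 7 − 0 = 7 (mod 8).
    The inverse of 3 mod 8 is 3 (since 3·3 = 9 = 1·8 + 1), so t ≡ 3·7 = 21 ≡ 5 (mod 8).
    Then x = 0 + 3·5 = 15, valid modulo lcm(3, 8) = 24: x ≡ 15 (mod 24).
  Combine with x ≡ 0 (mod 5): since gcd(24, 5) = 1, we get a unique residue mod 120.
    Write x = 15 + 24·t and substitute into x ≡ 0 (mod 5): 24·t ≡ 0 − 15 = -15 (mod 5).
    Reduce coefficients mod 5: 4·t ≡ 0 (mod 5).
    The inverse of 4 mod 5 is 4 (since 4·4 = 16 = 3·5 + 1), so t ≡ 4·0 = 0 ≡ 0 (mod 5).
    Then x = 15 + 24·0 = 15, valid modulo lcm(24, 5) = 120: x ≡ 15 (mod 120).
Verify: 15 mod 3 = 0 ✓, 15 mod 8 = 7 ✓, 15 mod 5 = 0 ✓.

x ≡ 15 (mod 120).
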